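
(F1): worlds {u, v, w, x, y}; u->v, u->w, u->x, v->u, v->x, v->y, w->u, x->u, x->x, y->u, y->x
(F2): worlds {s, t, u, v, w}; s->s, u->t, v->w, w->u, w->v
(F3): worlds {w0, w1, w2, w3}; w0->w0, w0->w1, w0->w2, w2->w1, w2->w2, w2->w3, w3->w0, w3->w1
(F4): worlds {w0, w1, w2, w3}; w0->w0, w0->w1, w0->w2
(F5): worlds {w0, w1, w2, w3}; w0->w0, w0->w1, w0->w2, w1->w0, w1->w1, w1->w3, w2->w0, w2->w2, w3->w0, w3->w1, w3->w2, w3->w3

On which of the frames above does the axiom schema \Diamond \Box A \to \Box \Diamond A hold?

(F1), (F5)

This is the axiom for convergence; its first-order frame correspondent is \forall x \forall y \forall z (Rxy \wedge Rxz \to \exists w (Ryw \wedge Rzw)).
(F1): holds.
(F2): fails — Rut and Rut but t and t have no common successor.
(F3): fails — Rw0w1 and Rw0w1 but w1 and w1 have no common successor.
(F4): fails — Rw0w1 and Rw0w1 but w1 and w1 have no common successor.
(F5): holds.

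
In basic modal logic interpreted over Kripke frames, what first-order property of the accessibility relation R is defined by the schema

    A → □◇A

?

Suppose A→□◇A is valid. Take Rxy and set V(A)={x}. Then A at x, so □◇A at x, so ◇A at y, so some z with Ryz has A; z=x, i.e. Ryx.

symmetry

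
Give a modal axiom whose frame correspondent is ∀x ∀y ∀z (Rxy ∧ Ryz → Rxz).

This is transitivity; the standard corresponding axiom is 4: □q → □□q.
Suppose □q→□□q is valid. Take Rxy, Ryz and set V(q)={w : Rxw}. Then □q at x, so □□q at x, so □q at y, so q at z, i.e. Rxz.

□q → □□q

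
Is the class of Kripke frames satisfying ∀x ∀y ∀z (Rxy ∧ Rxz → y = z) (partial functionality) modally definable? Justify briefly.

This is a Sahlqvist condition; the CD axiom ◇q → □q defines it.
Suppose ◇q→□q is valid. Take Rxy, Rxz and set V(q)={y}. Then ◇q at x, so □q at x, so q at z, i.e. z=y.

Yes — defined by ◇q → □q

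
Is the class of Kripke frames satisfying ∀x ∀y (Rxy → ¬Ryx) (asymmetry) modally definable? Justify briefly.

If a class were modally definable it would be closed under surjective bounded morphisms (Goldblatt–Thomason).
The 3-cycle (worlds 0,1,2 with 0→1→2→0) is asymmetric. Mapping every world to a single reflexive point • is a surjective bounded morphism, and the reflexive point is not asymmetric (R•• but asymmetry requires ¬R••).
So no modal formula (or set of formulas) defines exactly the asymmetric frames.

No — not modally definable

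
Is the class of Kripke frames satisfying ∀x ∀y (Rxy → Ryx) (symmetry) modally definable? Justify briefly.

The condition is symmetry. A defining modal formula is q → □◇q.
Suppose q→□◇q is valid. Take Rxy and set V(q)={x}. Then q at x, so □◇q at x, so ◇q at y, so some z with Ryz has q; z=x, i.e. Ryx.

Definable; q → □◇q defines it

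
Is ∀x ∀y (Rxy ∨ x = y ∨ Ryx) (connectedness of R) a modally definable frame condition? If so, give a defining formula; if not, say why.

No

Any modally definable frame class is closed under disjoint unions.
Take 3 disjoint single-world reflexive frames: each is trivially connected, but their disjoint union has 3 worlds with no edge between distinct components, so it is not connected.
So the class is not modally definable.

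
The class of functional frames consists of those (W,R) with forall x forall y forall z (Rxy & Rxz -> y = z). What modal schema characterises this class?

◇r → □r

This is partial functionality; the standard corresponding axiom is CD: ◇r → □r.
Suppose ◇r→□r is valid. Take Rxy, Rxz and set V(r)={y}. Then ◇r at x, so □r at x, so r at z, i.e. z=y.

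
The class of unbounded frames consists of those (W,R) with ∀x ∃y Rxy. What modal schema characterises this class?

A defining formula is □p → ◇p (the D axiom).
Suppose □p→◇p is valid. At any x set V(p)=W. Then □p at x, so ◇p at x, so x has a successor.

□p → ◇p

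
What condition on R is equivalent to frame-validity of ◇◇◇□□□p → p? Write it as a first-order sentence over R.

This is a Sahlqvist (Geach-type) schema ◇^3□^3p → □^0◇^0p.
Minimal-valuation argument: fix x; take any y with xR^3y and any z with xR^0z. Set V(p) to the set of worlds R-reachable from y in exactly 3 steps. Then □^3p holds at y, so the antecedent holds at x; validity forces ◇^0p at z, giving a w with zR^0w and yR^3w.
First-order correspondent: ∀x ∀y (xR³y → ∃w (yR³w ∧ x = w)).

∀x ∀y (xR³y → ∃w (yR³w ∧ x = w))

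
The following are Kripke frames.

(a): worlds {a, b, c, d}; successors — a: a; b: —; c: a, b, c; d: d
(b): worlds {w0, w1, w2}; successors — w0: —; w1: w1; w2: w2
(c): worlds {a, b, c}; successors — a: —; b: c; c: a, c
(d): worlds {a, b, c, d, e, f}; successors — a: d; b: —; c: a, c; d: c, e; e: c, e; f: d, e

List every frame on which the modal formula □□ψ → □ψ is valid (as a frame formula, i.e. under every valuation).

This is the axiom for density; its first-order frame correspondent is ∀x ∀y (Rxy → ∃z (Rxz ∧ Rzy)).
(a): condition met.
(b): condition met.
(c): condition met.
(d): fails — Rfd but no z with Rfz and Rzd.

(a), (b), (c)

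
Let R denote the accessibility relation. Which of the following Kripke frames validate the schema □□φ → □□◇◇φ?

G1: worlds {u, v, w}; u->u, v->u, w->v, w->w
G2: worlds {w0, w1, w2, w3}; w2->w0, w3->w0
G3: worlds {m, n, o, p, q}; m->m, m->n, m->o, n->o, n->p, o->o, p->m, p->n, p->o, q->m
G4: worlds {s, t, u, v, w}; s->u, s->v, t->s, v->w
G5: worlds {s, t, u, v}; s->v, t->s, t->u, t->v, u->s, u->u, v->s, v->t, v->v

G1, G2, G3, G5

Frame correspondent (Sahlqvist): ∀x ∀z (xR²z → ∃w (xR²w ∧ zR²w)) — i.e. a generalized confluence (Geach) condition.
G1: satisfies the condition.
G2: satisfies the condition.
G3: satisfies the condition.
G4: fails — sR²w but no w* with sR²w* and wR²w*.
G5: satisfies the condition.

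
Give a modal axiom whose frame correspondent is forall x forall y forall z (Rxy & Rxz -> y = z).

This is partial functionality; the standard corresponding axiom is CD: ◇p → □p.
Suppose ◇p→□p is valid. Take Rxy, Rxz and set V(p)={y}. Then ◇p at x, so □p at x, so p at z, i.e. z=y.

◇p → □p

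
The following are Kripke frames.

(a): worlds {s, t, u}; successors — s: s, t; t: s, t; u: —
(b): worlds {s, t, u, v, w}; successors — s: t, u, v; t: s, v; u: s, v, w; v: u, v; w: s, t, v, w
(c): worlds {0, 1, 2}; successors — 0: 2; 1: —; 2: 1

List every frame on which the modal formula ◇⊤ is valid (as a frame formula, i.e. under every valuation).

(b)

This is the axiom for seriality; its first-order frame correspondent is ∀x ∃y Rxy.
(a): fails — world u has no successor.
(b): ✓.
(c): fails — world 1 has no successor.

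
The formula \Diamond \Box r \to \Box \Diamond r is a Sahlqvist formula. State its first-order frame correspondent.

Convergence

This schema is the .2 axiom.
Its frame correspondent is convergence — \forall x \forall y \forall z (Rxy \wedge Rxz \to \exists w (Ryw \wedge Rzw)).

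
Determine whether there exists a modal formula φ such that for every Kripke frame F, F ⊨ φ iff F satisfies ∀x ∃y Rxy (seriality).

Yes: it is seriality, defined by the D schema □r → ◇r.

Definable; □r → ◇r defines it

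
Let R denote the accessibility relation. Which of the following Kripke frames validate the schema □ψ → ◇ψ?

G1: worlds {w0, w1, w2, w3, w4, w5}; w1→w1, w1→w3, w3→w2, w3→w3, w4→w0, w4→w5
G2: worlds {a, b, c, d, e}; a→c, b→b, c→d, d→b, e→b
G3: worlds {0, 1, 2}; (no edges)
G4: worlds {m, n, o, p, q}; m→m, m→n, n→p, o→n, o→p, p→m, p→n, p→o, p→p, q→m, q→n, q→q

The schema corresponds to seriality: ∀x ∃y Rxy.
G1: fails — world w0 has no successor.
G2: holds.
G3: fails — world 0 has no successor.
G4: holds.

G2, G4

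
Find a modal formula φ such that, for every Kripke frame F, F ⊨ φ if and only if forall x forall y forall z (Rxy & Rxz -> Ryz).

◇q → □◇q

A defining formula is ◇q → □◇q (the 5 axiom).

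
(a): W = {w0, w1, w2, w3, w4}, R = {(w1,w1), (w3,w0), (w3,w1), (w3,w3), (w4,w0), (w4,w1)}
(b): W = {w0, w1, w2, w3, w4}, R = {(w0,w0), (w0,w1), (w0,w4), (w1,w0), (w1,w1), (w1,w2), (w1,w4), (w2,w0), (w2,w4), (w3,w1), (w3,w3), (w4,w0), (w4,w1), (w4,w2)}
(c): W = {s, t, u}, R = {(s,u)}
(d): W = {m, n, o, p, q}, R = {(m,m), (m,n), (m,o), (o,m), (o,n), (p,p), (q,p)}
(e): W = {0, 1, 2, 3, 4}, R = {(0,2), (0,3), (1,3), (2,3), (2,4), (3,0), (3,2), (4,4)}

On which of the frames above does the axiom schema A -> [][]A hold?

(c)

Frame correspondent (Sahlqvist): forall x forall z (x R^2 z -> exists w (x = w & z = w)) — i.e. a generalized confluence (Geach) condition.
(a): fails — w3R²w0 but w3 ≠ w0.
(b): fails — w0R²w1 but w0 ≠ w1.
(c): ✓.
(d): fails — mR²n but m ≠ n.
(e): fails — 0R²2 but 0 ≠ 2.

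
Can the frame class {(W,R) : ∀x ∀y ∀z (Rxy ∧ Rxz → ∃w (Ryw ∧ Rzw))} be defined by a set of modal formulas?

Yes — defined by ◇□p → □◇p

Yes: it is convergence, defined by the .2 schema ◇□p → □◇p.
Suppose ◇□p→□◇p is valid. Take Rxy, Rxz and set V(p)={w : Ryw}. Then □p at y so ◇□p at x, so □◇p at x, so ◇p at z, giving w with Rzw and Ryw.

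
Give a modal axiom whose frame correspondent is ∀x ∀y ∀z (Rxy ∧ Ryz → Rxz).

□s → □□s

The condition is transitivity. The 4 schema □s → □□s defines it.
Suppose □s→□□s is valid. Take Rxy, Ryz and set V(s)={w : Rxw}. Then □s at x, so □□s at x, so □s at y, so s at z, i.e. Rxz.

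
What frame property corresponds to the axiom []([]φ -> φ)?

shift-reflexivity: forall x forall y (Rxy -> Ryy)

Suppose □(□φ→φ) is valid. Take Rxy and set V(φ)={w : Ryw}. Then at y, □φ holds; since □(□φ→φ) at x, □φ→φ at y, so φ at y, i.e. Ryy.
Conversely, on a frame with shift-reflexivity the schema holds at every world under every valuation.
Frame condition: forall x forall y (Rxy -> Ryy).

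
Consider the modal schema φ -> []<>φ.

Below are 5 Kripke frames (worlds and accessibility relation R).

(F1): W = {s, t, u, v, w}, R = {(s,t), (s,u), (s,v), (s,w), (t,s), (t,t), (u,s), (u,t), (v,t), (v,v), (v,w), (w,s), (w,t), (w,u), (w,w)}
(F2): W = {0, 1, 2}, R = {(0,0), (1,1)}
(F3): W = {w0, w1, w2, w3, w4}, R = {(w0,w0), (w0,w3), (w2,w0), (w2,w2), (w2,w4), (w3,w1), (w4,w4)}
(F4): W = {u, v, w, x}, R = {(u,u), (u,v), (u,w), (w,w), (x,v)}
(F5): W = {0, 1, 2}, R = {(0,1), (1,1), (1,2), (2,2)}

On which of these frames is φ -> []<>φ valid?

(F2)

This is the axiom for symmetry; its first-order frame correspondent is forall x forall y (Rxy -> Ryx).
(F1): fails — Rwt but not Rtw.
(F2): ✓.
(F3): fails — Rw2w4 but not Rw4w2.
(F4): fails — Ruv but not Rvu.
(F5): fails — R12 but not R21.
Valid on: (F2).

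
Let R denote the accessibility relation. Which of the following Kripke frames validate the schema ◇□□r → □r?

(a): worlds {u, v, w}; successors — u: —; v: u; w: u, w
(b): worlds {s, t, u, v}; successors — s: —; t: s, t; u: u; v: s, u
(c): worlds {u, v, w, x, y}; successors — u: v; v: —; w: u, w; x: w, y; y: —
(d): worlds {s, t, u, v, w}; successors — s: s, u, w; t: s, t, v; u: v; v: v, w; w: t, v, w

Frame correspondent (Sahlqvist): ∀x ∀y ∀z ((xRy ∧ xRz) → ∃w (yR²w ∧ z = w)) — i.e. a generalized confluence (Geach) condition.
(a): fails — vRu, vRu but no t with uR²t and u=t.
(b): fails — tRs, tRs but no w with sR²w and s=w.
(c): fails — uRv, uRv but no t with vR²t and v=t.
(d): fails — sRu, sRs but no w* with uR²w* and s=w*.
Valid on no frame.

none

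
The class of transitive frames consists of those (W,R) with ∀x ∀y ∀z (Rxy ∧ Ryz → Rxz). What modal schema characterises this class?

□s → □□s

This is transitivity; the standard corresponding axiom is 4: □s → □□s.
Suppose □s→□□s is valid. Take Rxy, Ryz and set V(s)={w : Rxw}. Then □s at x, so □□s at x, so □s at y, so s at z, i.e. Rxz.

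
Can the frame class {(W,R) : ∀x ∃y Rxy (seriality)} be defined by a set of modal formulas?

The condition is seriality. A defining modal formula is □p → ◇p.
Suppose □p→◇p is valid. At any x set V(p)=W. Then □p at x, so ◇p at x, so x has a successor.

Yes, by □p → ◇p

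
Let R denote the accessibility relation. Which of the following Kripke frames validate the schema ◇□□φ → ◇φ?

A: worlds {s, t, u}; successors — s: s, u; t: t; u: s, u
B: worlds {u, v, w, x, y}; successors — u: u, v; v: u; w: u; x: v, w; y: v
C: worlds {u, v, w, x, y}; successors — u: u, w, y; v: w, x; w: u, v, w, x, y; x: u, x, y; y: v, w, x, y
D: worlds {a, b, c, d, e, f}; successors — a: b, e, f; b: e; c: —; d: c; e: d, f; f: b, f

Frame correspondent (Sahlqvist): ∀x ∀y (xRy → ∃w (yR²w ∧ xRw)) — i.e. a generalized confluence (Geach) condition.
A: condition met.
B: condition met.
C: condition met.
D: fails — bRe but no w with eR²w and bRw.
Valid on: A, B, C.

A, B, C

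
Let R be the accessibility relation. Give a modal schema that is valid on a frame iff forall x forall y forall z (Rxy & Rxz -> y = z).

◇ψ → □ψ

A defining formula is ◇ψ → □ψ (the CD axiom).
Suppose ◇ψ→□ψ is valid. Take Rxy, Rxz and set V(ψ)={y}. Then ◇ψ at x, so □ψ at x, so ψ at z, i.e. z=y.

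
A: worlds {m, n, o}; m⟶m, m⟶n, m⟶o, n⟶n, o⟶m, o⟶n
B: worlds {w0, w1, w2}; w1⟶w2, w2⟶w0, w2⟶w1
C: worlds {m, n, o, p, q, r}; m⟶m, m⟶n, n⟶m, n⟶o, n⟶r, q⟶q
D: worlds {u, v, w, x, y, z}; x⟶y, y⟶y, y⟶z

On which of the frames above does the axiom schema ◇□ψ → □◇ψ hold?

This is the axiom for convergence; its first-order frame correspondent is ∀x ∀y ∀z (Rxy ∧ Rxz → ∃w (Ryw ∧ Rzw)).
A: condition met.
B: fails — Rw2w0 and Rw2w0 but w0 and w0 have no common successor.
C: fails — Rnr and Rnr but r and r have no common successor.
D: fails — Ryz and Ryz but z and z have no common successor.

A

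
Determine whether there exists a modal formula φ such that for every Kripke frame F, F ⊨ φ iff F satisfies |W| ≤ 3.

If a class were modally definable it would be closed under disjoint unions (Goldblatt–Thomason).
Any modal formula valid on each of 4 disjoint one-world frames is valid on their disjoint union (validity is preserved under disjoint unions). Each one-world frame has |W|=1≤3, but the union has |W|=4.
So no modal formula (or set of formulas) defines exactly the |W|≤3 frames.

No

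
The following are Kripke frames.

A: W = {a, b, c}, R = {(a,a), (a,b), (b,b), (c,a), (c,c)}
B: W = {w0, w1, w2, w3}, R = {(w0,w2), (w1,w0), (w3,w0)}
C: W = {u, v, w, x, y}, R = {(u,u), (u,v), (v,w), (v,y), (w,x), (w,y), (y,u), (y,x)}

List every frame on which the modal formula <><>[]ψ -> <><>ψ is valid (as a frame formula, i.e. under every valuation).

This is the axiom for a generalized confluence (Geach) condition; its first-order frame correspondent is forall x forall y (x R^2 y -> exists w (yRw & x R^2 w)).
A: condition met.
B: fails — w1R²w2 but no w with w2Rw and w1R²w.
C: fails — vR²x but no t with xRt and vR²t.

A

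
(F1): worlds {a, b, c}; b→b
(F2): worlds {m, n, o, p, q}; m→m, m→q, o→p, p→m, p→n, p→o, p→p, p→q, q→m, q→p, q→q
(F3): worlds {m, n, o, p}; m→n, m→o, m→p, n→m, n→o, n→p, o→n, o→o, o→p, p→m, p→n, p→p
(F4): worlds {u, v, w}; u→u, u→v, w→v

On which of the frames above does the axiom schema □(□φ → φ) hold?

(F1)

Frame correspondent (Sahlqvist): ∀x ∀y (Rxy → Ryy) — i.e. shift-reflexivity.
(F1): holds.
(F2): fails — Rpn but not Rnn.
(F3): fails — Ron but not Rnn.
(F4): fails — Ruv but not Rvv.
Valid on: (F1).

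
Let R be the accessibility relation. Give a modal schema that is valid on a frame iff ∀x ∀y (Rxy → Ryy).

□(□s → s)

This is shift-reflexivity; the standard corresponding axiom is T□: □(□s → s).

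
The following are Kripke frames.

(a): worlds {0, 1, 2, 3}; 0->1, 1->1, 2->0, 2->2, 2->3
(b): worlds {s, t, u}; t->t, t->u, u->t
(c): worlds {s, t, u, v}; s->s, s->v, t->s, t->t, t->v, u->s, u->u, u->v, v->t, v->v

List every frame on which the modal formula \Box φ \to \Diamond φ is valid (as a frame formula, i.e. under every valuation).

(c)

This is the axiom for seriality; its first-order frame correspondent is \forall x \exists y Rxy.
(a): fails — world 3 has no successor.
(b): fails — world s has no successor.
(c): satisfies the condition.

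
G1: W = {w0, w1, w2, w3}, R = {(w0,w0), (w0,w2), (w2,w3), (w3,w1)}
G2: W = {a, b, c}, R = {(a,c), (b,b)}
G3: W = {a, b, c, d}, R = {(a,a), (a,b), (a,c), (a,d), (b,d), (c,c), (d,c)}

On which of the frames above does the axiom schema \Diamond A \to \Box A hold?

G2

The schema corresponds to partial functionality: \forall x \forall y \forall z (Rxy \wedge Rxz \to y = z).
G1: fails — w0 sees both w0 and w2.
G2: satisfies the condition.
G3: fails — a sees both a and b.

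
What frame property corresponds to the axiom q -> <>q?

Reflexivity

Replacing q by ¬q and contraposing gives the equivalent schema □q → q.
Suppose □q→q is valid. At any x set V(q)={w : Rxw}. Then □q holds at x, so q holds at x, i.e. Rxx.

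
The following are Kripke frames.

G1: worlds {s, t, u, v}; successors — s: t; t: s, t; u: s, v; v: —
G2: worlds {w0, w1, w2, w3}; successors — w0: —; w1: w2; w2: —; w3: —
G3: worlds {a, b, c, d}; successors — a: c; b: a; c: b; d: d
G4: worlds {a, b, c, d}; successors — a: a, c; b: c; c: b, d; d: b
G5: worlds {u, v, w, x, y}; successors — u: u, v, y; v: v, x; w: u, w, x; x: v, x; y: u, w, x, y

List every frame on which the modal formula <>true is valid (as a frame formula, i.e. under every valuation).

Frame correspondent (Sahlqvist): forall x exists y Rxy — i.e. seriality.
G1: fails — world v has no successor.
G2: fails — world w0 has no successor.
G3: satisfies the condition.
G4: satisfies the condition.
G5: satisfies the condition.

G3, G4, G5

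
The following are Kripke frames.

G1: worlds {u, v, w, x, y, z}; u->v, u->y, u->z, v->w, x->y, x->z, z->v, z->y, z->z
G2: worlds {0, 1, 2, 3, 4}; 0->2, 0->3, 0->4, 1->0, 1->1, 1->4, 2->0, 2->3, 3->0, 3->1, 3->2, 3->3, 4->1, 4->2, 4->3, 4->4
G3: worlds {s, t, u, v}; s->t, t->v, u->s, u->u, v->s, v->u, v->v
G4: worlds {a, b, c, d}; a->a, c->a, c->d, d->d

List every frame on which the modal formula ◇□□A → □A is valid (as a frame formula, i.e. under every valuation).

G2

This is the axiom for a generalized confluence (Geach) condition; its first-order frame correspondent is ∀x ∀y ∀z ((xRy ∧ xRz) → ∃w (yR²w ∧ z = w)).
G1: fails — uRv, uRv but no t with vR²t and v=t.
G2: condition met.
G3: fails — sRt, sRt but no w with tR²w and t=w.
G4: fails — cRa, cRd but no w with aR²w and d=w.
Valid on: G2.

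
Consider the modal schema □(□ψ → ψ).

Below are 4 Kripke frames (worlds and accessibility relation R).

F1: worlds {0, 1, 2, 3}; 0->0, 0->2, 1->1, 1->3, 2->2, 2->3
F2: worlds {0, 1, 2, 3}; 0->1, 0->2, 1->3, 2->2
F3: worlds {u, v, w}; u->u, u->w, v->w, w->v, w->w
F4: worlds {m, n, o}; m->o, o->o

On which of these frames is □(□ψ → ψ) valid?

This is the axiom for shift-reflexivity; its first-order frame correspondent is ∀x ∀y (Rxy → Ryy).
F1: fails — R23 but not R33.
F2: fails — R01 but not R11.
F3: fails — Rwv but not Rvv.
F4: holds.
Valid on: F4.

F4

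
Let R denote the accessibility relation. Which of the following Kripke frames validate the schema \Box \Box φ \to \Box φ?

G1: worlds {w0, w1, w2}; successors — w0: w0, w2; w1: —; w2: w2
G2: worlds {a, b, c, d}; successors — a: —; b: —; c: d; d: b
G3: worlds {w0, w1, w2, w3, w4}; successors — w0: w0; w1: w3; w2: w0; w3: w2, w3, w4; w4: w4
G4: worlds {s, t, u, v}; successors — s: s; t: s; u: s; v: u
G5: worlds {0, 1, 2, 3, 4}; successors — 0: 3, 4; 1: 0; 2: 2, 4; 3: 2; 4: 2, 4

G1, G3

This is the axiom for density; its first-order frame correspondent is \forall x \forall y (Rxy \to \exists z (Rxz \wedge Rzy)).
G1: condition met.
G2: fails — Rdb but no z with Rdz and Rzb.
G3: condition met.
G4: fails — Rvu but no z with Rvz and Rzu.
G5: fails — R10 but no z with R1z and Rz0.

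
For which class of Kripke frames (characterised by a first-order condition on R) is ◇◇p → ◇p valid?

Replacing p by ¬p and contraposing gives the equivalent schema □p → □□p.
Suppose □p→□□p is valid. Take Rxy, Ryz and set V(p)={w : Rxw}. Then □p at x, so □□p at x, so □p at y, so p at z, i.e. Rxz.
Conversely, any frame satisfying ∀x ∀y ∀z (Rxy ∧ Ryz → Rxz) validates the schema.
So the correspondent is transitivity.

Transitivity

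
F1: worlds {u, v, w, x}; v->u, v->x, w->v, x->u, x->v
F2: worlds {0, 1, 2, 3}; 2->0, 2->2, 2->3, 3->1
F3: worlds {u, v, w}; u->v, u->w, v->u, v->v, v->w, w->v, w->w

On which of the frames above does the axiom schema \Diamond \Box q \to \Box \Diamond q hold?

This is the axiom for convergence; its first-order frame correspondent is \forall x \forall y \forall z (Rxy \wedge Rxz \to \exists w (Ryw \wedge Rzw)).
F1: fails — Rvu and Rvu but u and u have no common successor.
F2: fails — R23 and R22 but 3 and 2 have no common successor.
F3: ✓.
Valid on: F3.

F3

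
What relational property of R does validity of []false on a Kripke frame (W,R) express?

emptiness of R

This schema is the Ver axiom.
Its frame correspondent is emptiness of R — forall x forall y ~Rxy.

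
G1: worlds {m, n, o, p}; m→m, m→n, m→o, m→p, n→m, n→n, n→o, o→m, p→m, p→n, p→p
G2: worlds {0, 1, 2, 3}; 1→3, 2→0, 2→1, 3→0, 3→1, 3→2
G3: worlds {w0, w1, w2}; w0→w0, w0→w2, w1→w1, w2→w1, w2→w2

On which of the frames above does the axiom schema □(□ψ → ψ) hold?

This is the axiom for shift-reflexivity; its first-order frame correspondent is ∀x ∀y (Rxy → Ryy).
G1: fails — Rno but not Roo.
G2: fails — R32 but not R22.
G3: holds.
Valid on: G3.

G3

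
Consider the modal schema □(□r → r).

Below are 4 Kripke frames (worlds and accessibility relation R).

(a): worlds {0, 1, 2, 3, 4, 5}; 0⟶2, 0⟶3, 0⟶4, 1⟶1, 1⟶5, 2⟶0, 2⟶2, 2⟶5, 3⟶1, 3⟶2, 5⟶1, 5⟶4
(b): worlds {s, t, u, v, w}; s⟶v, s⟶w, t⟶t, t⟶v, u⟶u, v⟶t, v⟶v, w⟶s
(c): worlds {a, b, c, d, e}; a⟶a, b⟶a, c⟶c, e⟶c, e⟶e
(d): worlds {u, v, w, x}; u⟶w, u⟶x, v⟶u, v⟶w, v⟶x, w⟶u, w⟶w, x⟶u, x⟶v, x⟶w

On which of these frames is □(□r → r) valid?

(c)

The schema corresponds to shift-reflexivity: ∀x ∀y (Rxy → Ryy).
(a): fails — R25 but not R55.
(b): fails — Rsw but not Rww.
(c): holds.
(d): fails — Rwu but not Ruu.
Valid on: (c).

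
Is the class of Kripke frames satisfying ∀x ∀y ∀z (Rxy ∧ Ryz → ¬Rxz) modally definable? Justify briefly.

Any modally definable frame class is closed under surjective bounded morphisms.
The 7-cycle (worlds 0,1,2,3,4,5,6 with 0→1→2→3→4→5→6→0) is intransitive. Mapping every world to a single reflexive point • is a surjective bounded morphism; the reflexive point is not intransitive (R••∧R•• but R••).
So no modal formula (or set of formulas) defines exactly the intransitive frames.

No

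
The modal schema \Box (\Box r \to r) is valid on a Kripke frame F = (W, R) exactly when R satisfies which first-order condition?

Shift-reflexivity

Suppose □(□r→r) is valid. Take Rxy and set V(r)={w : Ryw}. Then at y, □r holds; since □(□r→r) at x, □r→r at y, so r at y, i.e. Ryy.
Conversely, any frame satisfying \forall x \forall y (Rxy \to Ryy) validates the schema.
Frame condition: \forall x \forall y (Rxy \to Ryy).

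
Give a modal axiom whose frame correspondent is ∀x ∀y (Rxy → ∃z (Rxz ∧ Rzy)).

This is density; the standard corresponding axiom is C4: □□q → □q.

□□q → □q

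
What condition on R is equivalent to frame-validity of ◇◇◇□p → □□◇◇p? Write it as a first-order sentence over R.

This is a Sahlqvist (Geach-type) schema ◇^3□^1p → □^2◇^2p.
Minimal-valuation argument: fix x; take any y with xR^3y and any z with xR^2z. Set V(p) to the set of worlds R-reachable from y in exactly 1 step. Then □^1p holds at y, so the antecedent holds at x; validity forces ◇^2p at z, giving a w with zR^2w and yR^1w.
First-order correspondent: ∀x ∀y ∀z ((xR³y ∧ xR²z) → ∃w (yRw ∧ zR²w)).

∀x ∀y ∀z ((xR³y ∧ xR²z) → ∃w (yRw ∧ zR²w))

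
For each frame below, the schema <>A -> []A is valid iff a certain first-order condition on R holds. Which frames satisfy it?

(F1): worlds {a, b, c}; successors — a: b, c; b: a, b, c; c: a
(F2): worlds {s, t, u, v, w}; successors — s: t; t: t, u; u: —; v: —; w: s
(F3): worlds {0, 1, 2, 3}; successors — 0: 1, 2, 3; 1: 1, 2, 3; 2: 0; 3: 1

The schema corresponds to partial functionality: forall x forall y forall z (Rxy & Rxz -> y = z).
(F1): fails — a sees both b and c.
(F2): fails — t sees both t and u.
(F3): fails — 0 sees both 1 and 2.

none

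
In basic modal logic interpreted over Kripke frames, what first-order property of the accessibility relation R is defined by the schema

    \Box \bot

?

Emptiness of R

□⊥ is valid iff no world has any successor (otherwise □⊥ fails at any world with one).
Conversely, on a frame with emptiness of R the schema holds at every world under every valuation.
So the correspondent is emptiness of R.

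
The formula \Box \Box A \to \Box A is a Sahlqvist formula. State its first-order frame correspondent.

density

Suppose □□A→□A is valid. Take Rxy and set V(A)={w : xR²w}. Then □□A at x, so □A at x, so A at y, i.e. ∃z(Rxz∧Rzy).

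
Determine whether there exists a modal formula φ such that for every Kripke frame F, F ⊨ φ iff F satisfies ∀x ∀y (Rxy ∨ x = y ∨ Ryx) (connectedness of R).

Modal frame validity is preserved under disjoint unions.
Take 3 disjoint single-world reflexive frames: each is trivially connected, but their disjoint union has 3 worlds with no edge between distinct components, so it is not connected.
So no modal formula (or set of formulas) defines exactly the connected frames.

Not modally definable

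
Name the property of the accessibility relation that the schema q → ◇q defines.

reflexivity: ∀x Rxx

This schema is equivalent to the T axiom □q → q.
Its frame correspondent is reflexivity — ∀x Rxx.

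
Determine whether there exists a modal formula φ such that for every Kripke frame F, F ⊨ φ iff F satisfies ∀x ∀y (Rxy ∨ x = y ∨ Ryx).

No — not modally definable

Any modally definable frame class is closed under disjoint unions.
Take 2 disjoint single-world reflexive frames: each is trivially connected, but their disjoint union has 2 worlds with no edge between distinct components, so it is not connected.
Hence connectedness of R is not modally definable.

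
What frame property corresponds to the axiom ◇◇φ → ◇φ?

Transitivity

Equivalently (dual form): □φ → □□φ.
Suppose □φ→□□φ is valid. Take Rxy, Ryz and set V(φ)={w : Rxw}. Then □φ at x, so □□φ at x, so □φ at y, so φ at z, i.e. Rxz.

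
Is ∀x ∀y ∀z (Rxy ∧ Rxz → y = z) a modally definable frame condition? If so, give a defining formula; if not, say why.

Yes, by ◇p → □p

Yes: it is partial functionality, defined by the CD schema ◇p → □p.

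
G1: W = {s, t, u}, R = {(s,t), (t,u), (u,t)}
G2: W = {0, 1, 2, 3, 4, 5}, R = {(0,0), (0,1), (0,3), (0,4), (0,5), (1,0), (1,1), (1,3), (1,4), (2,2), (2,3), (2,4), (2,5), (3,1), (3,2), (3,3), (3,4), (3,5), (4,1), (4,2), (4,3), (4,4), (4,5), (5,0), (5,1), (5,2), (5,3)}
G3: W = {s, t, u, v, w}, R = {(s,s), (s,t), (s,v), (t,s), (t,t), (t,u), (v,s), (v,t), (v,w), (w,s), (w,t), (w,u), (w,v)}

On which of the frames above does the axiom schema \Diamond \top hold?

This is the axiom for seriality; its first-order frame correspondent is \forall x \exists y Rxy.
G1: ✓.
G2: ✓.
G3: fails — world u has no successor.

G1, G2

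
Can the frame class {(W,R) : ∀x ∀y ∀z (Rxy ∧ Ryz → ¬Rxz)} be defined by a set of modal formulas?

Any modally definable frame class is closed under surjective bounded morphisms.
The 3-cycle (worlds w0,w1,w2 with w0→w1→w2→w0) is intransitive. Mapping every world to a single reflexive point • is a surjective bounded morphism; the reflexive point is not intransitive (R••∧R•• but R••).
Hence intransitivity is not modally definable.

Not definable by any modal formula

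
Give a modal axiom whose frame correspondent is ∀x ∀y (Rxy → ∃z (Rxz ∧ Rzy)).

□□p → □p

The condition is density. The C4 schema □□p → □p defines it.
Suppose □□p→□p is valid. Take Rxy and set V(p)={w : xR²w}. Then □□p at x, so □p at x, so p at y, i.e. ∃z(Rxz∧Rzy).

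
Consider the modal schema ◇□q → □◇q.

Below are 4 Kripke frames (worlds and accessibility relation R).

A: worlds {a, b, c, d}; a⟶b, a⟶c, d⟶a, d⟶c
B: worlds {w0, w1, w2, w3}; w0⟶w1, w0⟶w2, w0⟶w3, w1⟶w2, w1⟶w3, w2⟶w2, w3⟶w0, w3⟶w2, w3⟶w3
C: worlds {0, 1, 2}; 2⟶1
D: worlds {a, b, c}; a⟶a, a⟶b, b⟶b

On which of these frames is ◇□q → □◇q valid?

The schema corresponds to convergence: ∀x ∀y ∀z (Rxy ∧ Rxz → ∃w (Ryw ∧ Rzw)).
A: fails — Rac and Rac but c and c have no common successor.
B: holds.
C: fails — R21 and R21 but 1 and 1 have no common successor.
D: holds.
Valid on: B, D.

B, D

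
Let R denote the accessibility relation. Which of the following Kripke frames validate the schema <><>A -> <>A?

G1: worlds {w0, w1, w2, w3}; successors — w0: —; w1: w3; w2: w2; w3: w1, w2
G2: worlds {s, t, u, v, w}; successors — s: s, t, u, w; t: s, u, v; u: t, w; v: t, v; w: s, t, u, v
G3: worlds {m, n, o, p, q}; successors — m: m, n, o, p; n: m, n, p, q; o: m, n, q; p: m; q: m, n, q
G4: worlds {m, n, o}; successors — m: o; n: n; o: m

none

The schema corresponds to a generalized confluence (Geach) condition: forall x forall y (x R^2 y -> exists w (y = w & xRw)).
G1: fails — w1R²w1 but no w with w1=w and w1Rw.
G2: fails — sR²v but no w* with v=w* and sRw*.
G3: fails — mR²q but no w with q=w and mRw.
G4: fails — mR²m but no w with m=w and mRw.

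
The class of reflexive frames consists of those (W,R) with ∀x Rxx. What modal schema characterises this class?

□r → r

A defining formula is □r → r (the T axiom).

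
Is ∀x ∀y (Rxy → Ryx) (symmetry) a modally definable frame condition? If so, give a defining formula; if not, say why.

The condition is symmetry. A defining modal formula is q → □◇q.
Suppose q→□◇q is valid. Take Rxy and set V(q)={x}. Then q at x, so □◇q at x, so ◇q at y, so some z with Ryz has q; z=x, i.e. Ryx.

Definable; q → □◇q defines it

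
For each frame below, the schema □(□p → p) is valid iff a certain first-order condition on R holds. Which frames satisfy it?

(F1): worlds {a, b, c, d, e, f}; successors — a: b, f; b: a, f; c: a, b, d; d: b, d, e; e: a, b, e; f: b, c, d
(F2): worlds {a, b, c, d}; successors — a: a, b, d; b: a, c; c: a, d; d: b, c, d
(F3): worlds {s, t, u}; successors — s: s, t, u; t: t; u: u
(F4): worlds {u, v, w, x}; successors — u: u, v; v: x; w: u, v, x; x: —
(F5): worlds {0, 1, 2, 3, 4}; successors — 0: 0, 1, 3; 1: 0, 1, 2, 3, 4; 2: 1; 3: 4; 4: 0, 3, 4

(F3)

This is the axiom for shift-reflexivity; its first-order frame correspondent is ∀x ∀y (Rxy → Ryy).
(F1): fails — Reb but not Rbb.
(F2): fails — Rbc but not Rcc.
(F3): ✓.
(F4): fails — Ruv but not Rvv.
(F5): fails — R12 but not R22.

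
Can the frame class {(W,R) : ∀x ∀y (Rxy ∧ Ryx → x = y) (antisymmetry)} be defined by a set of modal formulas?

No — not modally definable

Any modally definable frame class is closed under surjective bounded morphisms.
The 8-cycle (worlds a,b,c,d,e,f,g,h with a→b→c→d→e→f→g→h→a) is antisymmetric. Sending even-indexed worlds to s and odd-indexed worlds to t is a surjective bounded morphism onto the two-world frame with s↔t, which is not antisymmetric.
Hence antisymmetry is not modally definable.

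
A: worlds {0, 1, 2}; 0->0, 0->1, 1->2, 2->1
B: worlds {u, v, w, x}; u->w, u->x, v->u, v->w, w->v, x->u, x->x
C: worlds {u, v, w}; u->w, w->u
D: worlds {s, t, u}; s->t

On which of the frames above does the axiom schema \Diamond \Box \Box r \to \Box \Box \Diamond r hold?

C, D

The schema corresponds to a generalized confluence (Geach) condition: \forall x \forall y \forall z ((xRy \wedge x R^2 z) \to \exists w (y R^2 w \wedge zRw)).
A: fails — 0R1, 0R²1 but no w with 1R²w and 1Rw.
B: fails — vRw, vR²w but no t with wR²t and wRt.
C: condition met.
D: condition met.
Valid on: C, D.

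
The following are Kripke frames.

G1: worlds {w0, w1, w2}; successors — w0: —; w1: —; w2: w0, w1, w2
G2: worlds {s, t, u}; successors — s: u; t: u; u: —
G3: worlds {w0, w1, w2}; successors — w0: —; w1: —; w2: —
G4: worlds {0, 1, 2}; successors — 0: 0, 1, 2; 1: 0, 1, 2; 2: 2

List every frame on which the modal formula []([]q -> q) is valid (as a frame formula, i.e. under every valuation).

G3, G4

This is the axiom for shift-reflexivity; its first-order frame correspondent is forall x forall y (Rxy -> Ryy).
G1: fails — Rw2w0 but not Rw0w0.
G2: fails — Rsu but not Ruu.
G3: condition met.
G4: condition met.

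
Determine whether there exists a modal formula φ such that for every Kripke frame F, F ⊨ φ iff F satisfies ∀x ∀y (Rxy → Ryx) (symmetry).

This is a Sahlqvist condition; the B axiom r → □◇r defines it.

Yes, by r → □◇r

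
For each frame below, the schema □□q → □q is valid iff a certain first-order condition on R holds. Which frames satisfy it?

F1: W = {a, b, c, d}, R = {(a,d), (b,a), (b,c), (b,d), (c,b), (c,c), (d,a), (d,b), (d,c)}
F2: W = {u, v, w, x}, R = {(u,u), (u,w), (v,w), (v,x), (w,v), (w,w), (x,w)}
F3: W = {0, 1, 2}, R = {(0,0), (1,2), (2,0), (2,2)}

F3

The schema corresponds to density: ∀x ∀y (Rxy → ∃z (Rxz ∧ Rzy)).
F1: fails — Rad but no z with Raz and Rzd.
F2: fails — Rvx but no z with Rvz and Rzx.
F3: condition met.
Valid on: F3.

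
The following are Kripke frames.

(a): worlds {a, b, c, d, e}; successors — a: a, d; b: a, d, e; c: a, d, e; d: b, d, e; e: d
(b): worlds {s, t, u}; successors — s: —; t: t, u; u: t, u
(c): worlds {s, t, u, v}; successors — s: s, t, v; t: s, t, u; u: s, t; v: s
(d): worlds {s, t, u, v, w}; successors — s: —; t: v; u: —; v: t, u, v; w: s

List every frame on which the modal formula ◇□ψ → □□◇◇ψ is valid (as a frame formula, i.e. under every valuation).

This is the axiom for a generalized confluence (Geach) condition; its first-order frame correspondent is ∀x ∀y ∀z ((xRy ∧ xR²z) → ∃w (yRw ∧ zR²w)).
(a): condition met.
(b): condition met.
(c): condition met.
(d): fails — tRv, tR²u but no w* with vRw* and uR²w*.

(a), (b), (c)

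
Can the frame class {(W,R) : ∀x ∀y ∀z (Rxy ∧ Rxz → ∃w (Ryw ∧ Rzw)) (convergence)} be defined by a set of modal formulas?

Yes, by ◇□p → □◇p

The condition is convergence. A defining modal formula is ◇□p → □◇p.
Suppose ◇□p→□◇p is valid. Take Rxy, Rxz and set V(p)={w : Ryw}. Then □p at y so ◇□p at x, so □◇p at x, so ◇p at z, giving w with Rzw and Ryw.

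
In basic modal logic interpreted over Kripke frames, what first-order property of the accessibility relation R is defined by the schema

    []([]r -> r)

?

shift-reflexivity

Suppose □(□r→r) is valid. Take Rxy and set V(r)={w : Ryw}. Then at y, □r holds; since □(□r→r) at x, □r→r at y, so r at y, i.e. Ryy.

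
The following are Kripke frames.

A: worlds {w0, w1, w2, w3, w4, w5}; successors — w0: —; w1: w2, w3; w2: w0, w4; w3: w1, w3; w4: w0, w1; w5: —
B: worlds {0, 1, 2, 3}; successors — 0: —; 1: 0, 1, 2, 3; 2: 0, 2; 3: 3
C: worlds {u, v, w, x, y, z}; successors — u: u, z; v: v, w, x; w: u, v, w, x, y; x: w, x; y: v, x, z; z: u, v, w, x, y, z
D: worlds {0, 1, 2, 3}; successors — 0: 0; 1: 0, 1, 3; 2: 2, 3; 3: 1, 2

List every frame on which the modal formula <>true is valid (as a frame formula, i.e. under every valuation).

This is the axiom for seriality; its first-order frame correspondent is forall x exists y Rxy.
A: fails — world w0 has no successor.
B: fails — world 0 has no successor.
C: condition met.
D: condition met.

C, D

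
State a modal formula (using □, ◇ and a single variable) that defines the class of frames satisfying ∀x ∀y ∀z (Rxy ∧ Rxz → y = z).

This is partial functionality; the standard corresponding axiom is CD: ◇p → □p.

◇p → □p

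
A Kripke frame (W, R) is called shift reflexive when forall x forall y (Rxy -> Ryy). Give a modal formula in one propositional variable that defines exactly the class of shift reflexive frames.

A defining formula is □(□ψ → ψ) (the T□ axiom).
Suppose □(□ψ→ψ) is valid. Take Rxy and set V(ψ)={w : Ryw}. Then at y, □ψ holds; since □(□ψ→ψ) at x, □ψ→ψ at y, so ψ at y, i.e. Ryy.

□(□ψ → ψ)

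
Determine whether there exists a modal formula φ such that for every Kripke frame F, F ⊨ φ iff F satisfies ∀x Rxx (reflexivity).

Yes, by □p → p

Yes: it is reflexivity, defined by the T schema □p → p.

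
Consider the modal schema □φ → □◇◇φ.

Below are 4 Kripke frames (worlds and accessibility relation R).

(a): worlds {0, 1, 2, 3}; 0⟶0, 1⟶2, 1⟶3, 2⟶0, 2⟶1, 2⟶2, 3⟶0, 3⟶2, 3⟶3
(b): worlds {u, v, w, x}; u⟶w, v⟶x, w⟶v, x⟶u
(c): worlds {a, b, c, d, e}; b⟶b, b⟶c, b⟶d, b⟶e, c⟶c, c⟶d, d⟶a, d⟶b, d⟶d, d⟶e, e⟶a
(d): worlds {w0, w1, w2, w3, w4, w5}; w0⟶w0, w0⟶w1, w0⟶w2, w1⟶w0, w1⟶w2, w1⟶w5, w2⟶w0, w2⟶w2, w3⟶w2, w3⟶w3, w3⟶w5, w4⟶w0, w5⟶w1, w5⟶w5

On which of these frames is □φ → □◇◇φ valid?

Frame correspondent (Sahlqvist): ∀x ∀z (xRz → ∃w (xRw ∧ zR²w)) — i.e. a generalized confluence (Geach) condition.
(a): holds.
(b): fails — uRw but no t with uRt and wR²t.
(c): fails — bRe but no w with bRw and eR²w.
(d): holds.

(a), (d)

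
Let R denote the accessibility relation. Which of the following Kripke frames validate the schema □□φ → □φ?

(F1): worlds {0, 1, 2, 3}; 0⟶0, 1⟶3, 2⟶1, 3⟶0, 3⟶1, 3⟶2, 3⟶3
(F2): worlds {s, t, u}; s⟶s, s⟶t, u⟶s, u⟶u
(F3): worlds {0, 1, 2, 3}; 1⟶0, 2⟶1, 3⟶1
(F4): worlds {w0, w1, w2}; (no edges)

(F2), (F4)

Frame correspondent (Sahlqvist): ∀x ∀y (Rxy → ∃z (Rxz ∧ Rzy)) — i.e. density.
(F1): fails — R21 but no z with R2z and Rz1.
(F2): condition met.
(F3): fails — R10 but no z with R1z and Rz0.
(F4): condition met.
Valid on: (F2), (F4).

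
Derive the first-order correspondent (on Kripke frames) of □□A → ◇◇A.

This is a Sahlqvist (Geach-type) schema ◇^0□^2A → □^0◇^2A.
First-order correspondent: ∀x ∃w (xR²w ∧ xR²w).

∀x ∃w (xR²w ∧ xR²w)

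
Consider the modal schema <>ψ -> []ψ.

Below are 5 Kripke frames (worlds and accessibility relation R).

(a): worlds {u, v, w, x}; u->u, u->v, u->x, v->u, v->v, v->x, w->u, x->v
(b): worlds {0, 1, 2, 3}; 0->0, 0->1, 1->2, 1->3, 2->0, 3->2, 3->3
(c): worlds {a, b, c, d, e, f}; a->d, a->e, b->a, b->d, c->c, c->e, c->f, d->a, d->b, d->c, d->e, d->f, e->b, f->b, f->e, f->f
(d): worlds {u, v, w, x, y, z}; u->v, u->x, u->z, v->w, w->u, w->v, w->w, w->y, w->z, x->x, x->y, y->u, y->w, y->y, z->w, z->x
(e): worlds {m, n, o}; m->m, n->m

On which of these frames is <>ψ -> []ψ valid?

(e)

The schema corresponds to partial functionality: forall x forall y forall z (Rxy & Rxz -> y = z).
(a): fails — u sees both u and v.
(b): fails — 0 sees both 0 and 1.
(c): fails — a sees both d and e.
(d): fails — u sees both v and x.
(e): ✓.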